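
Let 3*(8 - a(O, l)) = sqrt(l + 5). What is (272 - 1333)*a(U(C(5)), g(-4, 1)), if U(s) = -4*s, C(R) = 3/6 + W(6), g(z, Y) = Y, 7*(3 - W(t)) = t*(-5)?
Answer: -8488 + 1061*sqrt(6)/3 ≈ -7621.7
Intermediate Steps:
W(t) = 3 + 5*t/7 (W(t) = 3 - t*(-5)/7 = 3 - (-5)*t/7 = 3 + 5*t/7)
C(R) = 109/14 (C(R) = 3/6 + (3 + (5/7)*6) = 3*(1/6) + (3 + 30/7) = 1/2 + 51/7 = 109/14)
a(O, l) = 8 - sqrt(5 + l)/3 (a(O, l) = 8 - sqrt(l + 5)/3 = 8 - sqrt(5 + l)/3)
(272 - 1333)*a(U(C(5)), g(-4, 1)) = (272 - 1333)*(8 - sqrt(5 + 1)/3) = -1061*(8 - sqrt(6)/3) = -8488 + 1061*sqrt(6)/3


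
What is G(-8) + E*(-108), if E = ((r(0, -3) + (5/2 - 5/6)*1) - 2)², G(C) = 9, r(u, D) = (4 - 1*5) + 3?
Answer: -291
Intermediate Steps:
r(u, D) = 2 (r(u, D) = (4 - 5) + 3 = -1 + 3 = 2)
E = 25/9 (E = ((2 + (5/2 - 5/6)*1) - 2)² = ((2 + (5*(½) - 5*⅙)*1) - 2)² = ((2 + (5/2 - ⅚)*1) - 2)² = ((2 + (5/3)*1) - 2)² = ((2 + 5/3) - 2)² = (11/3 - 2)² = (5/3)² = 25/9 ≈ 2.7778)
G(-8) + E*(-108) = 9 + (25/9)*(-108) = 9 - 300 = -291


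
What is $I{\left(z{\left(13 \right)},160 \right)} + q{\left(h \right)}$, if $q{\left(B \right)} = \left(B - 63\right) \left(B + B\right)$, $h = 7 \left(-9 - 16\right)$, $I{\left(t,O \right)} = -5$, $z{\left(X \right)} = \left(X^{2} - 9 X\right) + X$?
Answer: $83295$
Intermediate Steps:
$z{\left(X \right)} = X^{2} - 8 X$
$h = -175$ ($h = 7 \left(-25\right) = -175$)
$q{\left(B \right)} = 2 B \left(-63 + B\right)$ ($q{\left(B \right)} = \left(-63 + B\right) 2 B = 2 B \left(-63 + B\right)$)
$I{\left(z{\left(13 \right)},160 \right)} + q{\left(h \right)} = -5 + 2 \left(-175\right) \left(-63 - 175\right) = -5 + 2 \left(-175\right) \left(-238\right) = -5 + 83300 = 83295$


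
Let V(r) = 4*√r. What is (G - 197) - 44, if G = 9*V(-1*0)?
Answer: -241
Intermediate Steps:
G = 0 (G = 9*(4*√(-1*0)) = 9*(4*√0) = 9*(4*0) = 9*0 = 0)
(G - 197) - 44 = (0 - 197) - 44 = -197 - 44 = -241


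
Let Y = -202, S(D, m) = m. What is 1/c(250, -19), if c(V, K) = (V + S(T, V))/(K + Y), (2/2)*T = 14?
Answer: -221/500 ≈ -0.44200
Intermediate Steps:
T = 14
c(V, K) = 2*V/(-202 + K) (c(V, K) = (V + V)/(K - 202) = (2*V)/(-202 + K) = 2*V/(-202 + K))
1/c(250, -19) = 1/(2*250/(-202 - 19)) = 1/(2*250/(-221)) = 1/(2*250*(-1/221)) = 1/(-500/221) = -221/500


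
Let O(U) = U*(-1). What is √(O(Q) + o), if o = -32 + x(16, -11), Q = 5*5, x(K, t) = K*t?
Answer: I*√233 ≈ 15.264*I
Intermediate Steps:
Q = 25
O(U) = -U
o = -208 (o = -32 + 16*(-11) = -32 - 176 = -208)
√(O(Q) + o) = √(-1*25 - 208) = √(-25 - 208) = √(-233) = I*√233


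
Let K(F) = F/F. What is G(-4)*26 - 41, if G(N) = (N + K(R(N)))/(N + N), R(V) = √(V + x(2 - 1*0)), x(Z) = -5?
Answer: -125/4 ≈ -31.250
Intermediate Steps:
R(V) = √(-5 + V) (R(V) = √(V - 5) = √(-5 + V))
K(F) = 1
G(N) = (1 + N)/(2*N) (G(N) = (N + 1)/(N + N) = (1 + N)/((2*N)) = (1 + N)*(1/(2*N)) = (1 + N)/(2*N))
G(-4)*26 - 41 = ((½)*(1 - 4)/(-4))*26 - 41 = ((½)*(-¼)*(-3))*26 - 41 = (3/8)*26 - 41 = 39/4 - 41 = -125/4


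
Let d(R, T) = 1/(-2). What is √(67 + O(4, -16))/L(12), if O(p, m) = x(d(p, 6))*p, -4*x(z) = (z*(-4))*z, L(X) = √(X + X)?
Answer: √102/6 ≈ 1.6833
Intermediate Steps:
d(R, T) = -½
L(X) = √2*√X (L(X) = √(2*X) = √2*√X)
x(z) = z² (x(z) = -z*(-4)*z/4 = -(-4*z)*z/4 = -(-1)*z² = z²)
O(p, m) = p/4 (O(p, m) = (-½)²*p = p/4)
√(67 + O(4, -16))/L(12) = √(67 + (¼)*4)/((√2*√12)) = √(67 + 1)/((√2*(2*√3))) = √68/((2*√6)) = (2*√17)*(√6/12) = √102/6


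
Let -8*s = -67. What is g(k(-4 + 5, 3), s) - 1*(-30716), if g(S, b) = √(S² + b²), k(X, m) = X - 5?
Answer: 30716 + √5513/8 ≈ 30725.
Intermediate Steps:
k(X, m) = -5 + X
s = 67/8 (s = -⅛*(-67) = 67/8 ≈ 8.3750)
g(k(-4 + 5, 3), s) - 1*(-30716) = √((-5 + (-4 + 5))² + (67/8)²) - 1*(-30716) = √((-5 + 1)² + 4489/64) + 30716 = √((-4)² + 4489/64) + 30716 = √(16 + 4489/64) + 30716 = √(5513/64) + 30716 = √5513/8 + 30716 = 30716 + √5513/8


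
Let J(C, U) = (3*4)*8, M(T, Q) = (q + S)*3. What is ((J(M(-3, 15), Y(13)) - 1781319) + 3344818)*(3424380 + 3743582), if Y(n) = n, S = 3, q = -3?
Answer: 11207789543390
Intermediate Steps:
M(T, Q) = 0 (M(T, Q) = (-3 + 3)*3 = 0*3 = 0)
J(C, U) = 96 (J(C, U) = 12*8 = 96)
((J(M(-3, 15), Y(13)) - 1781319) + 3344818)*(3424380 + 3743582) = ((96 - 1781319) + 3344818)*(3424380 + 3743582) = (-1781223 + 3344818)*7167962 = 1563595*7167962 = 11207789543390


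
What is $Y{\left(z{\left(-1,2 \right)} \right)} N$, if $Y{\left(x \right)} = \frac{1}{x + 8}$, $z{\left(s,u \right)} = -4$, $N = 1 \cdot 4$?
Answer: $1$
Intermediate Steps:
$N = 4$
$Y{\left(x \right)} = \frac{1}{8 + x}$
$Y{\left(z{\left(-1,2 \right)} \right)} N = \frac{1}{8 - 4} \cdot 4 = \frac{1}{4} \cdot 4 = 1$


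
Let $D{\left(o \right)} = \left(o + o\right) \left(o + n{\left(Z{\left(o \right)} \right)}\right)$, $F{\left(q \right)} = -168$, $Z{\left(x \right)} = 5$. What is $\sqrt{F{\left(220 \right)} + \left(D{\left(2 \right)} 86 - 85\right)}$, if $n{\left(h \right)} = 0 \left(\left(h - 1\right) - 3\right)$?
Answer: $\sqrt{435} \approx 20.857$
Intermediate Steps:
$n{\left(h \right)} = 0$ ($n{\left(h \right)} = 0 \left(\left(-1 + h\right) - 3\right) = 0 \left(-4 + h\right) = 0$)
$D{\left(o \right)} = 2 o^{2}$ ($D{\left(o \right)} = \left(o + o\right) \left(o + 0\right) = 2 o o = 2 o^{2}$)
$\sqrt{F{\left(220 \right)} + \left(D{\left(2 \right)} 86 - 85\right)} = \sqrt{-168 - \left(85 - 2 \cdot 2^{2} \cdot 86\right)} = \sqrt{-168 - \left(85 - 2 \cdot 4 \cdot 86\right)} = \sqrt{-168 + \left(8 \cdot 86 - 85\right)} = \sqrt{-168 + \left(688 - 85\right)} = \sqrt{-168 + 603} = \sqrt{435}$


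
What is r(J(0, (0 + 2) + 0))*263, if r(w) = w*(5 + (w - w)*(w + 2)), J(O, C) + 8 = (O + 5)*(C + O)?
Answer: 2630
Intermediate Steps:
J(O, C) = -8 + (5 + O)*(C + O) (J(O, C) = -8 + (O + 5)*(C + O) = -8 + (5 + O)*(C + O))
r(w) = 5*w (r(w) = w*(5 + 0*(2 + w)) = w*(5 + 0) = w*5 = 5*w)
r(J(0, (0 + 2) + 0))*263 = (5*(-8 + 0**2 + 5*((0 + 2) + 0) + 5*0 + ((0 + 2) + 0)*0))*263 = (5*(-8 + 0 + 5*(2 + 0) + 0 + (2 + 0)*0))*263 = (5*(-8 + 0 + 5*2 + 0 + 2*0))*263 = (5*(-8 + 0 + 10 + 0 + 0))*263 = (5*2)*263 = 10*263 = 2630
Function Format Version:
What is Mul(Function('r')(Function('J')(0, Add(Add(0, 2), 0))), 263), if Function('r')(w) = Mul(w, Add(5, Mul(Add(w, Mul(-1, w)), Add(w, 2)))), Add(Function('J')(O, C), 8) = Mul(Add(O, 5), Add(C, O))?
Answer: 2630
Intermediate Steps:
Function('J')(O, C) = Add(-8, Mul(Add(5, O), Add(C, O))) (Function('J')(O, C) = Add(-8, Mul(Add(O, 5), Add(C, O))) = Add(-8, Mul(Add(5, O), Add(C, O))))
Function('r')(w) = Mul(5, w) (Function('r')(w) = Mul(w, Add(5, Mul(0, Add(2, w)))) = Mul(w, Add(5, 0)) = Mul(w, 5) = Mul(5, w))
Mul(Function('r')(Function('J')(0, Add(Add(0, 2), 0))), 263) = Mul(Mul(5, Add(-8, Pow(0, 2), Mul(5, Add(Add(0, 2), 0)), Mul(5, 0), Mul(Add(Add(0, 2), 0), 0))), 263) = Mul(Mul(5, Add(-8, 0, Mul(5, Add(2, 0)), 0, Mul(Add(2, 0), 0))), 263) = Mul(Mul(5, Add(-8, 0, Mul(5, 2), 0, Mul(2, 0))), 263) = Mul(Mul(5, Add(-8, 0, 10, 0, 0)), 263) = Mul(Mul(5, 2), 263) = Mul(10, 263) = 2630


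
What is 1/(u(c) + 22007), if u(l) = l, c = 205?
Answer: 1/22212 ≈ 4.5021e-5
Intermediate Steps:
1/(u(c) + 22007) = 1/(205 + 22007) = 1/22212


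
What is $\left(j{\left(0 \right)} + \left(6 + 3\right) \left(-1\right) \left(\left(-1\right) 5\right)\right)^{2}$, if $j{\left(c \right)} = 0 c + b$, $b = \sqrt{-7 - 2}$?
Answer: $2016 + 270 i \approx 2016.0 + 270.0 i$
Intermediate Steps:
$b = 3 i$ ($b = \sqrt{-9} = 3 i \approx 3.0 i$)
$j{\left(c \right)} = 3 i$ ($j{\left(c \right)} = 0 c + 3 i = 0 + 3 i = 3 i$)
$\left(j{\left(0 \right)} + \left(6 + 3\right) \left(-1\right) \left(\left(-1\right) 5\right)\right)^{2} = \left(3 i + \left(6 + 3\right) \left(-1\right) \left(\left(-1\right) 5\right)\right)^{2} = \left(3 i + 9 \left(-1\right) \left(-5\right)\right)^{2} = \left(3 i - -45\right)^{2} = \left(3 i + 45\right)^{2} = \left(45 + 3 i\right)^{2}$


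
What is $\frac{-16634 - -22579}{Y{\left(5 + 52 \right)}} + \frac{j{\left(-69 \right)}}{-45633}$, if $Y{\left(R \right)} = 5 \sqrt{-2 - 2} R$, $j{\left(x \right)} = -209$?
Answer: $\frac{209}{45633} - \frac{1189 i}{114} \approx 0.00458 - 10.43 i$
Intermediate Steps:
$Y{\left(R \right)} = 10 i R$ ($Y{\left(R \right)} = 5 \sqrt{-4} R = 5 \cdot 2 i R = 10 i R$)
$\frac{-16634 - -22579}{Y{\left(5 + 52 \right)}} + \frac{j{\left(-69 \right)}}{-45633} = \frac{-16634 - -22579}{10 i \left(5 + 52\right)} - \frac{209}{-45633} = \frac{-16634 + 22579}{10 i 57} - - \frac{209}{45633} = \frac{5945}{570 i} + \frac{209}{45633} = 5945 \left(- \frac{i}{570}\right) + \frac{209}{45633} = - \frac{1189 i}{114} + \frac{209}{45633} = \frac{209}{45633} - \frac{1189 i}{114}$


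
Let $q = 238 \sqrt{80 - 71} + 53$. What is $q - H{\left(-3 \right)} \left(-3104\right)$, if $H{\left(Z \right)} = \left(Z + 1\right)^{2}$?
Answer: $13183$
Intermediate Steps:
$H{\left(Z \right)} = \left(1 + Z\right)^{2}$
$q = 767$ ($q = 238 \sqrt{9} + 53 = 238 \cdot 3 + 53 = 714 + 53 = 767$)
$q - H{\left(-3 \right)} \left(-3104\right) = 767 - \left(1 - 3\right)^{2} \left(-3104\right) = 767 - \left(-2\right)^{2} \left(-3104\right) = 767 - 4 \left(-3104\right) = 767 - -12416 = 767 + 12416 = 13183$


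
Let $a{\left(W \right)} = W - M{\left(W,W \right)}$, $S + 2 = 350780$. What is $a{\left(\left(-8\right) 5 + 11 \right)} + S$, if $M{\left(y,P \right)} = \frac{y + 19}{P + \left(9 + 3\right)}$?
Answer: $\frac{5962723}{17} \approx 3.5075 \cdot 10^{5}$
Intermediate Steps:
$S = 350778$ ($S = -2 + 350780 = 350778$)
$M{\left(y,P \right)} = \frac{19 + y}{12 + P}$ ($M{\left(y,P \right)} = \frac{19 + y}{P + 12} = \frac{19 + y}{12 + P}$)
$a{\left(W \right)} = W - \frac{19 + W}{12 + W}$
$a{\left(\left(-8\right) 5 + 11 \right)} + S = \frac{-19 - \left(\left(-8\right) 5 + 11\right) + \left(\left(-8\right) 5 + 11\right) \left(12 + \left(\left(-8\right) 5 + 11\right)\right)}{12 + \left(\left(-8\right) 5 + 11\right)} + 350778 = \frac{-19 - \left(-40 + 11\right) + \left(-40 + 11\right) \left(12 + \left(-40 + 11\right)\right)}{12 + \left(-40 + 11\right)} + 350778 = \frac{-19 - -29 - 29 \left(12 - 29\right)}{12 - 29} + 350778 = \frac{-19 + 29 - -493}{-17} + 350778 = - \frac{-19 + 29 + 493}{17} + 350778 = \left(- \frac{1}{17}\right) 503 + 350778 = - \frac{503}{17} + 350778 = \frac{5962723}{17}$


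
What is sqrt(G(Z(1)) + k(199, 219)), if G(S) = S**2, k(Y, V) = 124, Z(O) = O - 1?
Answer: 2*sqrt(31) ≈ 11.136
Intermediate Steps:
Z(O) = -1 + O
sqrt(G(Z(1)) + k(199, 219)) = sqrt((-1 + 1)**2 + 124) = sqrt(0**2 + 124) = sqrt(0 + 124) = sqrt(124) = 2*sqrt(31)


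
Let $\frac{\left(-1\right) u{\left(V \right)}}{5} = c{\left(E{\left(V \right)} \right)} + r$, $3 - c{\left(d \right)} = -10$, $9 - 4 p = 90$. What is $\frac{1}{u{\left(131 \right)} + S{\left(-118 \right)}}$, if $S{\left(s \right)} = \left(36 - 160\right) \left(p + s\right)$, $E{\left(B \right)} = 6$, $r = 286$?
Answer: $\frac{1}{15648} \approx 6.3906 \cdot 10^{-5}$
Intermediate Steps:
$p = - \frac{81}{4}$ ($p = \frac{9}{4} - \frac{45}{2} = - \frac{81}{4} \approx -20.25$)
$c{\left(d \right)} = 13$ ($c{\left(d \right)} = 3 - -10 = 3 + 10 = 13$)
$S{\left(s \right)} = 2511 - 124 s$ ($S{\left(s \right)} = \left(36 - 160\right) \left(- \frac{81}{4} + s\right) = - 124 \left(- \frac{81}{4} + s\right) = 2511 - 124 s$)
$u{\left(V \right)} = -1495$ ($u{\left(V \right)} = - 5 \left(13 + 286\right) = \left(-5\right) 299 = -1495$)
$\frac{1}{u{\left(131 \right)} + S{\left(-118 \right)}} = \frac{1}{-1495 + \left(2511 - -14632\right)} = \frac{1}{-1495 + \left(2511 + 14632\right)} = \frac{1}{-1495 + 17143} = \frac{1}{15648}$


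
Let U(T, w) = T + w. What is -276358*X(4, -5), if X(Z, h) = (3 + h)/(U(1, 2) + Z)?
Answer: 552716/7 ≈ 78959.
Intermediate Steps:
X(Z, h) = (3 + h)/(3 + Z) (X(Z, h) = (3 + h)/((1 + 2) + Z) = (3 + h)/(3 + Z))
-276358*X(4, -5) = -276358*(3 - 5)/(3 + 4) = -276358*(-2)/7 = -276358*(-2/7) = 552716/7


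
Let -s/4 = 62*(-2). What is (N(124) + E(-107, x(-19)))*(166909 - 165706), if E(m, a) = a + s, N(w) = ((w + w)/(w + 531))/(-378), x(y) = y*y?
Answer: 42542968591/41265 ≈ 1.0310e+6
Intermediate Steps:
x(y) = y**2
s = 496 (s = -248*(-2) = -4*(-124) = 496)
N(w) = -w/(189*(531 + w)) (N(w) = ((2*w)/(531 + w))*(-1/378) = (2*w/(531 + w))*(-1/378) = -w/(189*(531 + w)))
E(m, a) = 496 + a (E(m, a) = a + 496 = 496 + a)
(N(124) + E(-107, x(-19)))*(166909 - 165706) = (-1*124/(100359 + 189*124) + (496 + (-19)**2))*(166909 - 165706) = (-1*124/(100359 + 23436) + (496 + 361))*1203 = (-1*124/123795 + 857)*1203 = (-1*124*1/123795 + 857)*1203 = (-124/123795 + 857)*1203 = (106092191/123795)*1203 = 42542968591/41265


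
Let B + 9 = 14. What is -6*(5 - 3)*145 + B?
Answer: -1735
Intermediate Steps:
B = 5 (B = -9 + 14 = 5)
-6*(5 - 3)*145 + B = -6*(5 - 3)*145 + 5 = -6*2*145 + 5 = -12*145 + 5 = -1740 + 5 = -1735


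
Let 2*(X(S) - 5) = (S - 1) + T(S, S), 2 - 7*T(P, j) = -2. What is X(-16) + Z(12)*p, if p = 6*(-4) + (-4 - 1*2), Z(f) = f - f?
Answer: -45/14 ≈ -3.2143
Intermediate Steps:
T(P, j) = 4/7 (T(P, j) = 2/7 - 1/7*(-2) = 2/7 + 2/7 = 4/7)
Z(f) = 0
X(S) = 67/14 + S/2 (X(S) = 5 + ((S - 1) + 4/7)/2 = 5 + ((-1 + S) + 4/7)/2 = 5 + (-3/7 + S)/2 = 5 + (-3/14 + S/2) = 67/14 + S/2)
p = -30 (p = -24 + (-4 - 2) = -24 - 6 = -30)
X(-16) + Z(12)*p = (67/14 + (1/2)*(-16)) + 0*(-30) = (67/14 - 8) + 0 = -45/14 + 0 = -45/14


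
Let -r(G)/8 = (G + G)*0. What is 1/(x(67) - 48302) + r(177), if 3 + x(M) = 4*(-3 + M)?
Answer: -1/48049 ≈ -2.0812e-5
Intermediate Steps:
r(G) = 0 (r(G) = -8*(G + G)*0 = -8*2*G*0 = -8*0 = 0)
x(M) = -15 + 4*M (x(M) = -3 + 4*(-3 + M) = -3 + (-12 + 4*M) = -15 + 4*M)
1/(x(67) - 48302) + r(177) = 1/((-15 + 4*67) - 48302) + 0 = 1/((-15 + 268) - 48302) + 0 = 1/(253 - 48302) + 0 = 1/(-48049) + 0 = -1/48049 + 0 = -1/48049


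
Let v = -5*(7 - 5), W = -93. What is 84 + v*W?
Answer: 1014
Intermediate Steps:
v = -10 (v = -5*2 = -10)
84 + v*W = 84 - 10*(-93) = 84 + 930 = 1014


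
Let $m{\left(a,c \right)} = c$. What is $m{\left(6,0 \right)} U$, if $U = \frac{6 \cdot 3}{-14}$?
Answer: $0$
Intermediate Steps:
$U = - \frac{9}{7}$ ($U = 18 \left(- \frac{1}{14}\right) = - \frac{9}{7} \approx -1.2857$)
$m{\left(6,0 \right)} U = 0 \left(- \frac{9}{7}\right) = 0$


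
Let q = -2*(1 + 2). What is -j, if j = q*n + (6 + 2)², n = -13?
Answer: -142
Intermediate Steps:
q = -6 (q = -2*3 = -6)
j = 142 (j = -6*(-13) + (6 + 2)² = 78 + 8² = 78 + 64 = 142)
-j = -1*142 = -142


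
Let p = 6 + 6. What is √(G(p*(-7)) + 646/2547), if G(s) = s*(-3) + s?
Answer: √121277386/849 ≈ 12.971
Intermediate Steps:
p = 12
G(s) = -2*s (G(s) = -3*s + s = -2*s)
√(G(p*(-7)) + 646/2547) = √(-24*(-7) + 646/2547) = √(-2*(-84) + 646*(1/2547)) = √(168 + 646/2547) = √(428542/2547) = √121277386/849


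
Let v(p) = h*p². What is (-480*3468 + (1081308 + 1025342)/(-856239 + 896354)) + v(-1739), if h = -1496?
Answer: -36310089068758/8023 ≈ -4.5258e+9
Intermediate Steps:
v(p) = -1496*p²
(-480*3468 + (1081308 + 1025342)/(-856239 + 896354)) + v(-1739) = (-480*3468 + (1081308 + 1025342)/(-856239 + 896354)) - 1496*(-1739)² = (-1664640 + 2106650/40115) - 1496*3024121 = (-1664640 + 2106650*(1/40115)) - 4524085016 = (-1664640 + 421330/8023) - 4524085016 = -13354985390/8023 - 4524085016 = -36310089068758/8023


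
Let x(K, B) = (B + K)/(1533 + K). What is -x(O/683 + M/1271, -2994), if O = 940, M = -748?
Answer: 866128862/443823475 ≈ 1.9515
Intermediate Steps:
x(K, B) = (B + K)/(1533 + K)
-x(O/683 + M/1271, -2994) = -(-2994 + (940/683 - 748/1271))/(1533 + (940/683 - 748/1271)) = -(-2994 + 683856/868093)/(1533 + 683856/868093) = -(-2598386586)/(1331470425/868093*868093) = -868093*(-2598386586)/(1331470425*868093) = -1*(-866128862/443823475) = 866128862/443823475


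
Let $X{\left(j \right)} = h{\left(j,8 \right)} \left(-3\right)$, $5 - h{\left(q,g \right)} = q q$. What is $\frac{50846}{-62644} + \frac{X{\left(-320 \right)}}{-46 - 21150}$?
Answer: $- \frac{5080257239}{331950556} \approx -15.304$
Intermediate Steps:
$h{\left(q,g \right)} = 5 - q^{2}$ ($h{\left(q,g \right)} = 5 - q q = 5 - q^{2}$)
$X{\left(j \right)} = -15 + 3 j^{2}$ ($X{\left(j \right)} = \left(5 - j^{2}\right) \left(-3\right) = -15 + 3 j^{2}$)
$\frac{50846}{-62644} + \frac{X{\left(-320 \right)}}{-46 - 21150} = \frac{50846}{-62644} + \frac{-15 + 3 \left(-320\right)^{2}}{-46 - 21150} = 50846 \left(- \frac{1}{62644}\right) + \frac{-15 + 3 \cdot 102400}{-46 - 21150} = - \frac{25423}{31322} + \frac{-15 + 307200}{-21196} = - \frac{25423}{31322} + 307185 \left(- \frac{1}{21196}\right) = - \frac{25423}{31322} - \frac{307185}{21196} = - \frac{5080257239}{331950556}$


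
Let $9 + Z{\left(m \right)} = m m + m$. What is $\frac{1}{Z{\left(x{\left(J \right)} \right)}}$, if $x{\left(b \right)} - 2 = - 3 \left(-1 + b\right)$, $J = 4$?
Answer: $\frac{1}{33} \approx 0.030303$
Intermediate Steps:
$x{\left(b \right)} = 5 - 3 b$ ($x{\left(b \right)} = 2 - 3 \left(-1 + b\right) = 2 - \left(-3 + 3 b\right) = 5 - 3 b$)
$Z{\left(m \right)} = -9 + m + m^{2}$ ($Z{\left(m \right)} = -9 + \left(m m + m\right) = -9 + \left(m^{2} + m\right) = -9 + \left(m + m^{2}\right) = -9 + m + m^{2}$)
$\frac{1}{Z{\left(x{\left(J \right)} \right)}} = \frac{1}{-9 + \left(5 - 12\right) + \left(5 - 12\right)^{2}} = \frac{1}{-9 - 7 + \left(-7\right)^{2}} = \frac{1}{-9 - 7 + 49} = \frac{1}{33}$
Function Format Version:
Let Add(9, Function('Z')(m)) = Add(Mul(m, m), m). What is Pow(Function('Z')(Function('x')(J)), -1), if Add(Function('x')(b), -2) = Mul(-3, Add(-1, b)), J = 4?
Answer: Rational(1, 33) ≈ 0.030303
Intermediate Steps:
Function('x')(b) = Add(5, Mul(-3, b)) (Function('x')(b) = Add(2, Mul(-3, Add(-1, b))) = Add(2, Add(3, Mul(-3, b))) = Add(5, Mul(-3, b)))
Function('Z')(m) = Add(-9, m, Pow(m, 2)) (Function('Z')(m) = Add(-9, Add(Mul(m, m), m)) = Add(-9, Add(Pow(m, 2), m)) = Add(-9, Add(m, Pow(m, 2))) = Add(-9, m, Pow(m, 2)))
Pow(Function('Z')(Function('x')(J)), -1) = Pow(Add(-9, Add(5, Mul(-3, 4)), Pow(Add(5, Mul(-3, 4)), 2)), -1) = Pow(Add(-9, Add(5, -12), Pow(Add(5, -12), 2)), -1) = Pow(Add(-9, -7, Pow(-7, 2)), -1) = Pow(Add(-9, -7, 49), -1) = Pow(33, -1) = Rational(1, 33)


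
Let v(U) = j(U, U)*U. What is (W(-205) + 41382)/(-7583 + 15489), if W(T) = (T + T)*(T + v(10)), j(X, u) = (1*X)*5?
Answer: -39784/3953 ≈ -10.064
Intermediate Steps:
j(X, u) = 5*X (j(X, u) = X*5 = 5*X)
v(U) = 5*U² (v(U) = (5*U)*U = 5*U²)
W(T) = 2*T*(500 + T) (W(T) = (T + T)*(T + 5*10²) = (2*T)*(T + 5*100) = (2*T)*(T + 500) = (2*T)*(500 + T) = 2*T*(500 + T))
(W(-205) + 41382)/(-7583 + 15489) = (2*(-205)*(500 - 205) + 41382)/(-7583 + 15489) = (2*(-205)*295 + 41382)/7906 = (-120950 + 41382)*(1/7906) = -79568*1/7906 = -39784/3953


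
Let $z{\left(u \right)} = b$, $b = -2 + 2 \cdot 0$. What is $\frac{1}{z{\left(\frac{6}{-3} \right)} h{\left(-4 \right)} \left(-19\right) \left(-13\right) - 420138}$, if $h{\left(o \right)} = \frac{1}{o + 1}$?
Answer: $- \frac{3}{1259920} \approx -2.3811 \cdot 10^{-6}$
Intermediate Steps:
$b = -2$ ($b = -2 + 0 = -2$)
$z{\left(u \right)} = -2$
$h{\left(o \right)} = \frac{1}{1 + o}$
$\frac{1}{z{\left(\frac{6}{-3} \right)} h{\left(-4 \right)} \left(-19\right) \left(-13\right) - 420138} = \frac{1}{- 2 \frac{1}{1 - 4} \left(-19\right) \left(-13\right) - 420138} = \frac{1}{- 2 \frac{1}{-3} \left(-19\right) \left(-13\right) - 420138} = \frac{1}{- 2 \left(- \frac{1}{3}\right) \left(-19\right) \left(-13\right) - 420138} = \frac{1}{- 2 \cdot \frac{19}{3} \left(-13\right) - 420138} = \frac{1}{\left(-2\right) \left(- \frac{247}{3}\right) - 420138} = \frac{1}{\frac{494}{3} - 420138} = \frac{1}{- \frac{1259920}{3}} = - \frac{3}{1259920}$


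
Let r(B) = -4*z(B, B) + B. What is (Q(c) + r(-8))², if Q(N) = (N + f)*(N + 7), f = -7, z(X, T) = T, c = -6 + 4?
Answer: 441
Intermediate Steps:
c = -2
r(B) = -3*B (r(B) = -4*B + B = -3*B)
Q(N) = (-7 + N)*(7 + N) (Q(N) = (N - 7)*(N + 7) = (-7 + N)*(7 + N))
(Q(c) + r(-8))² = ((-49 + (-2)²) - 3*(-8))² = ((-49 + 4) + 24)² = (-45 + 24)² = (-21)² = 441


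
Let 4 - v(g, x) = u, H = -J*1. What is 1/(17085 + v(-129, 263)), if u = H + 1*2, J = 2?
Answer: 1/17089 ≈ 5.8517e-5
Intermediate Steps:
H = -2 (H = -1*2*1 = -2*1 = -2)
u = 0 (u = -2 + 1*2 = -2 + 2 = 0)
v(g, x) = 4 (v(g, x) = 4 - 1*0 = 4 + 0 = 4)
1/(17085 + v(-129, 263)) = 1/(17085 + 4) = 1/17089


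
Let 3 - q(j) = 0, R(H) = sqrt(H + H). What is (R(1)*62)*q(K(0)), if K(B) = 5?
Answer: 186*sqrt(2) ≈ 263.04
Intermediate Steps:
R(H) = sqrt(2)*sqrt(H) (R(H) = sqrt(2*H) = sqrt(2)*sqrt(H))
q(j) = 3 (q(j) = 3 - 1*0 = 3 + 0 = 3)
(R(1)*62)*q(K(0)) = ((sqrt(2)*sqrt(1))*62)*3 = ((sqrt(2)*1)*62)*3 = (sqrt(2)*62)*3 = (62*sqrt(2))*3 = 186*sqrt(2)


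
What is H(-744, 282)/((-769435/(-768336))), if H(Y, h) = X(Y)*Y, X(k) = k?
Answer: 425301636096/769435 ≈ 5.5275e+5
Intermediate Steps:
H(Y, h) = Y**2 (H(Y, h) = Y*Y = Y**2)
H(-744, 282)/((-769435/(-768336))) = (-744)**2/((-769435/(-768336))) = 553536/((-769435*(-1/768336))) = 553536/(769435/768336) = 553536*(768336/769435) = 425301636096/769435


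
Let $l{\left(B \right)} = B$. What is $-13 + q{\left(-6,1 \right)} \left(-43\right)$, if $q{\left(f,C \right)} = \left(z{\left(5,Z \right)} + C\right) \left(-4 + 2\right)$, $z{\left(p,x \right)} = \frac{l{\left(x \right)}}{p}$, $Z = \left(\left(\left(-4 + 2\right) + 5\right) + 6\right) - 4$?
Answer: $159$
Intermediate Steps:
$Z = 5$ ($Z = \left(\left(-2 + 5\right) + 6\right) - 4 = \left(3 + 6\right) - 4 = 9 - 4 = 5$)
$z{\left(p,x \right)} = \frac{x}{p}$
$q{\left(f,C \right)} = -2 - 2 C$ ($q{\left(f,C \right)} = \left(\frac{5}{5} + C\right) \left(-4 + 2\right) = \left(5 \cdot \frac{1}{5} + C\right) \left(-2\right) = \left(1 + C\right) \left(-2\right) = -2 - 2 C$)
$-13 + q{\left(-6,1 \right)} \left(-43\right) = -13 + \left(-2 - 2\right) \left(-43\right) = -13 - -172 = -13 + 172 = 159$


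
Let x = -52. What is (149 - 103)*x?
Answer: -2392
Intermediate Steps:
(149 - 103)*x = (149 - 103)*(-52) = 46*(-52) = -2392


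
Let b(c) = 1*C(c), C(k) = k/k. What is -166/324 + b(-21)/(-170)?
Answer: -3568/6885 ≈ -0.51823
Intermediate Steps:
C(k) = 1
b(c) = 1 (b(c) = 1*1 = 1)
-166/324 + b(-21)/(-170) = -166/324 + 1/(-170) = -166*1/324 + 1*(-1/170) = -83/162 - 1/170 = -3568/6885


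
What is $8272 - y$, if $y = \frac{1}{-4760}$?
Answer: $\frac{39374721}{4760} \approx 8272.0$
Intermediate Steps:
$y = - \frac{1}{4760} \approx -0.00021008$
$8272 - y = 8272 - - \frac{1}{4760} = 8272 + \frac{1}{4760} = \frac{39374721}{4760}$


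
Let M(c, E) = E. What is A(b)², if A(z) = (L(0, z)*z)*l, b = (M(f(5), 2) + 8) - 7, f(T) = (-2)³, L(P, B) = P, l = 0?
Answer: 0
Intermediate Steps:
f(T) = -8
b = 3 (b = (2 + 8) - 7 = 10 - 7 = 3)
A(z) = 0 (A(z) = (0*z)*0 = 0*0 = 0)
A(b)² = 0² = 0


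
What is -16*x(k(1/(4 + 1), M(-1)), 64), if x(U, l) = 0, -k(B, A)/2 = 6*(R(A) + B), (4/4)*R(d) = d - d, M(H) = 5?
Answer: 0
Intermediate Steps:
R(d) = 0 (R(d) = d - d = 0)
k(B, A) = -12*B (k(B, A) = -12*(0 + B) = -12*B)
-16*x(k(1/(4 + 1), M(-1)), 64) = -16*0 = 0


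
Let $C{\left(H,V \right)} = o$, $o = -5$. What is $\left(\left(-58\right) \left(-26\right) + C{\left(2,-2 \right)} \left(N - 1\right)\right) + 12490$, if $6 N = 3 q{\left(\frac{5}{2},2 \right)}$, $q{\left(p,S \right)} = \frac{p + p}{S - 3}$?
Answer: $\frac{28031}{2} \approx 14016.0$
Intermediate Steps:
$C{\left(H,V \right)} = -5$
$q{\left(p,S \right)} = \frac{2 p}{-3 + S}$
$N = - \frac{5}{2}$ ($N = \frac{3 \frac{2 \cdot \frac{5}{2}}{-3 + 2}}{6} = \frac{3 \frac{2 \cdot 5 \cdot \frac{1}{2}}{-1}}{6} = \frac{3 \cdot 2 \cdot \frac{5}{2} \left(-1\right)}{6} = \frac{3 \left(-5\right)}{6} = \frac{1}{6} \left(-15\right) = - \frac{5}{2} \approx -2.5$)
$\left(\left(-58\right) \left(-26\right) + C{\left(2,-2 \right)} \left(N - 1\right)\right) + 12490 = \left(\left(-58\right) \left(-26\right) - 5 \left(- \frac{5}{2} - 1\right)\right) + 12490 = \left(1508 - - \frac{35}{2}\right) + 12490 = \left(1508 + \frac{35}{2}\right) + 12490 = \frac{3051}{2} + 12490 = \frac{28031}{2}$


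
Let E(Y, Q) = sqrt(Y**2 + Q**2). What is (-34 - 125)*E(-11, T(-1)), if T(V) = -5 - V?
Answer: -159*sqrt(137) ≈ -1861.0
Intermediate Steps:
E(Y, Q) = sqrt(Q**2 + Y**2)
(-34 - 125)*E(-11, T(-1)) = (-34 - 125)*sqrt((-5 - 1*(-1))**2 + (-11)**2) = -159*sqrt((-5 + 1)**2 + 121) = -159*sqrt((-4)**2 + 121) = -159*sqrt(16 + 121) = -159*sqrt(137)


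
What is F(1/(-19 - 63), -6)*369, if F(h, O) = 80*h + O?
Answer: -2574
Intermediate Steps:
F(h, O) = O + 80*h
F(1/(-19 - 63), -6)*369 = (-6 + 80/(-19 - 63))*369 = (-6 + 80/(-82))*369 = (-6 + 80*(-1/82))*369 = (-6 - 40/41)*369 = -286/41*369 = -2574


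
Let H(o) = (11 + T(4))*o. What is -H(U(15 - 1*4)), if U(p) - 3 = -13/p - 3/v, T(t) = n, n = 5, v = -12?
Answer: -364/11 ≈ -33.091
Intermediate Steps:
T(t) = 5
U(p) = 13/4 - 13/p (U(p) = 3 + (-13/p - 3/(-12)) = 3 + (-13/p - 3*(-1/12)) = 3 + (-13/p + ¼) = 3 + (¼ - 13/p) = 13/4 - 13/p)
H(o) = 16*o (H(o) = (11 + 5)*o = 16*o)
-H(U(15 - 1*4)) = -16*(13/4 - 13/(15 - 1*4)) = -16*(13/4 - 13/(15 - 4)) = -16*(13/4 - 13/11) = -16*91/44 = -1*364/11 = -364/11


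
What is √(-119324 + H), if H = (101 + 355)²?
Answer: 2*√22153 ≈ 297.68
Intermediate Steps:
H = 207936 (H = 456² = 207936)
√(-119324 + H) = √(-119324 + 207936) = √88612 = 2*√22153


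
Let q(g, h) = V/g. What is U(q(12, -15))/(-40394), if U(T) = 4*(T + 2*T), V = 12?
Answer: -6/20197 ≈ -0.00029707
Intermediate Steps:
q(g, h) = 12/g
U(T) = 12*T (U(T) = 4*(3*T) = 12*T)
U(q(12, -15))/(-40394) = (12*(12/12))/(-40394) = (12*(12*(1/12)))*(-1/40394) = (12*1)*(-1/40394) = 12*(-1/40394) = -6/20197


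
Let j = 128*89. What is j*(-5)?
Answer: -56960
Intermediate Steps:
j = 11392
j*(-5) = 11392*(-5) = -56960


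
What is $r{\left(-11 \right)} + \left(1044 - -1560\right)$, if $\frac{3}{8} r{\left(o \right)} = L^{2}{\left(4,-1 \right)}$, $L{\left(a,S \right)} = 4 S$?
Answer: $\frac{7940}{3} \approx 2646.7$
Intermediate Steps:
$r{\left(o \right)} = \frac{128}{3}$ ($r{\left(o \right)} = \frac{8 \left(4 \left(-1\right)\right)^{2}}{3} = \frac{8 \left(-4\right)^{2}}{3} = \frac{8}{3} \cdot 16 = \frac{128}{3}$)
$r{\left(-11 \right)} + \left(1044 - -1560\right) = \frac{128}{3} + \left(1044 - -1560\right) = \frac{128}{3} + \left(1044 + 1560\right) = \frac{128}{3} + 2604 = \frac{7940}{3}$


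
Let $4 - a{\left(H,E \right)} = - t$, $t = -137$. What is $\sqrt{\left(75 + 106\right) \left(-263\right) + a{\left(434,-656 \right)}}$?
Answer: $6 i \sqrt{1326} \approx 218.49 i$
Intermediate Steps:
$a{\left(H,E \right)} = -133$ ($a{\left(H,E \right)} = 4 - \left(-1\right) \left(-137\right) = 4 - 137 = -133$)
$\sqrt{\left(75 + 106\right) \left(-263\right) + a{\left(434,-656 \right)}} = \sqrt{\left(75 + 106\right) \left(-263\right) - 133} = \sqrt{181 \left(-263\right) - 133} = \sqrt{-47603 - 133} = \sqrt{-47736} = 6 i \sqrt{1326}$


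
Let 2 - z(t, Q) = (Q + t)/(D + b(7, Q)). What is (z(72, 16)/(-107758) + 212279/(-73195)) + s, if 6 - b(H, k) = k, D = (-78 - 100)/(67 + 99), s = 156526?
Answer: 81039518687048678/517747979885 ≈ 1.5652e+5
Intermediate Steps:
D = -89/83 (D = -178/166 = -178*1/166 = -89/83 ≈ -1.0723)
b(H, k) = 6 - k
z(t, Q) = 2 - (Q + t)/(409/83 - Q) (z(t, Q) = 2 - (Q + t)/(-89/83 + (6 - Q)) = 2 - (Q + t)/(409/83 - Q))
(z(72, 16)/(-107758) + 212279/(-73195)) + s = (((-818 + 83*72 + 249*16)/(-409 + 83*16))/(-107758) + 212279/(-73195)) + 156526 = (((-818 + 5976 + 3984)/(-409 + 1328))*(-1/107758) + 212279*(-1/73195)) + 156526 = ((9142/919)*(-1/107758) - 212279/73195) + 156526 = (-653/7073543 - 212279/73195) + 156526 = -1501612430832/517747979885 + 156526 = 81039518687048678/517747979885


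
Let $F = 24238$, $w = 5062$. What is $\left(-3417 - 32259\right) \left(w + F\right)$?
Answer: $-1045306800$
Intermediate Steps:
$\left(-3417 - 32259\right) \left(w + F\right) = \left(-3417 - 32259\right) \left(5062 + 24238\right) = \left(-35676\right) 29300 = -1045306800$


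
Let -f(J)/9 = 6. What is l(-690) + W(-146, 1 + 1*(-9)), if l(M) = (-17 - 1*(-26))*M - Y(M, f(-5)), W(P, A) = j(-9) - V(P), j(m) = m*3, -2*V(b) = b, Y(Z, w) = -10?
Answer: -6300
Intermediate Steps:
f(J) = -54 (f(J) = -9*6 = -54)
V(b) = -b/2
j(m) = 3*m
W(P, A) = -27 + P/2 (W(P, A) = 3*(-9) - (-1)*P/2 = -27 + P/2)
l(M) = 10 + 9*M (l(M) = (-17 - 1*(-26))*M - 1*(-10) = (-17 + 26)*M + 10 = 9*M + 10 = 10 + 9*M)
l(-690) + W(-146, 1 + 1*(-9)) = (10 + 9*(-690)) + (-27 + (½)*(-146)) = (10 - 6210) + (-27 - 73) = -6200 - 100 = -6300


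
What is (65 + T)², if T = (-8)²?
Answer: 16641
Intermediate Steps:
T = 64
(65 + T)² = (65 + 64)² = 129² = 16641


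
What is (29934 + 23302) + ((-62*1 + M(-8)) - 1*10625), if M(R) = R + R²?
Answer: 42605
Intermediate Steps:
(29934 + 23302) + ((-62*1 + M(-8)) - 1*10625) = (29934 + 23302) + ((-62*1 - 8*(1 - 8)) - 1*10625) = 53236 + ((-62 - 8*(-7)) - 10625) = 53236 + ((-62 + 56) - 10625) = 53236 + (-6 - 10625) = 53236 - 10631 = 42605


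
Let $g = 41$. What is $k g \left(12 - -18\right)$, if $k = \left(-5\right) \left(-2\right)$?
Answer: $12300$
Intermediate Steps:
$k = 10$
$k g \left(12 - -18\right) = 10 \cdot 41 \left(12 - -18\right) = 410 \left(12 + 18\right) = 410 \cdot 30 = 12300$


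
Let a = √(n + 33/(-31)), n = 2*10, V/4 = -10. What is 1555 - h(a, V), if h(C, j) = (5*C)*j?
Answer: 1555 + 200*√18197/31 ≈ 2425.3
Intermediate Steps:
V = -40 (V = 4*(-10) = -40)
n = 20
a = √18197/31 (a = √(20 + 33/(-31)) = √(20 + 33*(-1/31)) = √(20 - 33/31) = √(587/31) = √18197/31 ≈ 4.3515)
h(C, j) = 5*C*j
1555 - h(a, V) = 1555 - 5*√18197/31*(-40) = 1555 - (-200)*√18197/31 = 1555 + 200*√18197/31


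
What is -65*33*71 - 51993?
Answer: -204288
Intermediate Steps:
-65*33*71 - 51993 = -2145*71 - 51993 = -152295 - 51993 = -204288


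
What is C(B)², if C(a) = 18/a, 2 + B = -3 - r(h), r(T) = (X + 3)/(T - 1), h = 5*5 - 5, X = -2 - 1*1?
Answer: 324/25 ≈ 12.960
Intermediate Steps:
X = -3 (X = -2 - 1 = -3)
h = 20 (h = 25 - 5 = 20)
r(T) = 0 (r(T) = (-3 + 3)/(T - 1) = 0/(-1 + T) = 0)
B = -5 (B = -2 + (-3 - 1*0) = -2 + (-3 + 0) = -2 - 3 = -5)
C(B)² = (18/(-5))² = (18*(-⅕))² = (-18/5)² = 324/25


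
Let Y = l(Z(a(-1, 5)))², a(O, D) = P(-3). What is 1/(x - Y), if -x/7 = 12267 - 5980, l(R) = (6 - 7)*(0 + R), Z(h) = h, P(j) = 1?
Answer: -1/44010 ≈ -2.2722e-5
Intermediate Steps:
a(O, D) = 1
l(R) = -R
x = -44009 (x = -7*(12267 - 5980) = -7*6287 = -44009)
Y = 1 (Y = (-1*1)² = (-1)² = 1)
1/(x - Y) = 1/(-44009 - 1*1) = 1/(-44009 - 1) = 1/(-44010) = -1/44010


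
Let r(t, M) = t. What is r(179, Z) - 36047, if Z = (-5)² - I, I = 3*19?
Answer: -35868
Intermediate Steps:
I = 57
Z = -32 (Z = (-5)² - 1*57 = 25 - 57 = -32)
r(179, Z) - 36047 = 179 - 36047 = -35868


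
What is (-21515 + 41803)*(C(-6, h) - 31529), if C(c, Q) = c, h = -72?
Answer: -639782080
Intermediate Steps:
(-21515 + 41803)*(C(-6, h) - 31529) = (-21515 + 41803)*(-6 - 31529) = 20288*(-31535) = -639782080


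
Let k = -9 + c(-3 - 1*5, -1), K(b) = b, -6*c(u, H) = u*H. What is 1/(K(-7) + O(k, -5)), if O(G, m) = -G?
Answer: 3/10 ≈ 0.30000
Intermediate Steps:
c(u, H) = -H*u/6 (c(u, H) = -u*H/6 = -H*u/6)
k = -31/3 (k = -9 - ⅙*(-1)*(-3 - 1*5) = -9 - ⅙*(-1)*(-3 - 5) = -9 - ⅙*(-1)*(-8) = -9 - 4/3 = -31/3 ≈ -10.333)
1/(K(-7) + O(k, -5)) = 1/(-7 - 1*(-31/3)) = 1/(-7 + 31/3) = 1/(10/3) = 3/10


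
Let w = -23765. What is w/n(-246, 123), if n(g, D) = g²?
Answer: -23765/60516 ≈ -0.39271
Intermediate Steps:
w/n(-246, 123) = -23765/((-246)²) = -23765/60516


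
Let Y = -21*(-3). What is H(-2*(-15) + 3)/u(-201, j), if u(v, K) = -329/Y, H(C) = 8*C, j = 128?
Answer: -2376/47 ≈ -50.553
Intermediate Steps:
Y = 63
u(v, K) = -47/9 (u(v, K) = -329/63 = -329*1/63 = -47/9)
H(-2*(-15) + 3)/u(-201, j) = (8*(-2*(-15) + 3))/(-47/9) = (8*(30 + 3))*(-9/47) = (8*33)*(-9/47) = 264*(-9/47) = -2376/47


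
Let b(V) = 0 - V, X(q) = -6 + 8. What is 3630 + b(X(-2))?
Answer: 3628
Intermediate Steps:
X(q) = 2
b(V) = -V
3630 + b(X(-2)) = 3630 - 1*2 = 3630 - 2 = 3628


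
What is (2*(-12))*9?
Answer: -216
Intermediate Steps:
(2*(-12))*9 = -24*9 = -216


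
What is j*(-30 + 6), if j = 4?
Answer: -96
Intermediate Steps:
j*(-30 + 6) = 4*(-30 + 6) = 4*(-24) = -96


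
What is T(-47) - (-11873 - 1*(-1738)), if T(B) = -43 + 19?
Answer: 10111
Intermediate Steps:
T(B) = -24
T(-47) - (-11873 - 1*(-1738)) = -24 - (-11873 - 1*(-1738)) = -24 - (-11873 + 1738) = -24 - 1*(-10135) = -24 + 10135 = 10111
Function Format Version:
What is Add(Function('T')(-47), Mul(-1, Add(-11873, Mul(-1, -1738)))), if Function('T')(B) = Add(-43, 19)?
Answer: 10111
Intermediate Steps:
Function('T')(B) = -24
Add(Function('T')(-47), Mul(-1, Add(-11873, Mul(-1, -1738)))) = Add(-24, Mul(-1, Add(-11873, Mul(-1, -1738)))) = Add(-24, Mul(-1, Add(-11873, 1738))) = Add(-24, Mul(-1, -10135)) = Add(-24, 10135) = 10111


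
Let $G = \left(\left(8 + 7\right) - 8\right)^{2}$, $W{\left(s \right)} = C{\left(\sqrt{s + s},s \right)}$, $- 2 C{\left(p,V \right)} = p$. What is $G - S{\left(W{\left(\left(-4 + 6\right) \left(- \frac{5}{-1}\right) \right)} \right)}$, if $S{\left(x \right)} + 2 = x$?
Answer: $51 + \sqrt{5} \approx 53.236$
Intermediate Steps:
$C{\left(p,V \right)} = - \frac{p}{2}$
$W{\left(s \right)} = - \frac{\sqrt{2} \sqrt{s}}{2}$ ($W{\left(s \right)} = - \frac{\sqrt{s + s}}{2} = - \frac{\sqrt{2 s}}{2} = - \frac{\sqrt{2} \sqrt{s}}{2}$)
$S{\left(x \right)} = -2 + x$
$G = 49$ ($G = \left(15 - 8\right)^{2} = 7^{2} = 49$)
$G - S{\left(W{\left(\left(-4 + 6\right) \left(- \frac{5}{-1}\right) \right)} \right)} = 49 - \left(-2 - \frac{\sqrt{2} \sqrt{\left(-4 + 6\right) \left(- \frac{5}{-1}\right)}}{2}\right) = 49 - \left(-2 - \frac{\sqrt{2} \sqrt{2 \left(\left(-5\right) \left(-1\right)\right)}}{2}\right) = 49 - \left(-2 - \frac{\sqrt{2} \sqrt{2 \cdot 5}}{2}\right) = 49 - \left(-2 - \frac{\sqrt{2} \sqrt{10}}{2}\right) = 49 - \left(-2 - \sqrt{5}\right) = 49 + \left(2 + \sqrt{5}\right) = 51 + \sqrt{5}$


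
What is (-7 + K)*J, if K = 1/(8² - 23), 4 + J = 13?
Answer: -2574/41 ≈ -62.781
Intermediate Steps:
J = 9 (J = -4 + 13 = 9)
K = 1/41 (K = 1/(64 - 23) = 1/41 ≈ 0.024390)
(-7 + K)*J = (-7 + 1/41)*9 = -286/41*9 = -2574/41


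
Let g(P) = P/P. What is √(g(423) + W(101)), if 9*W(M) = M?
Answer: √110/3 ≈ 3.4960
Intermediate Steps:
g(P) = 1
W(M) = M/9
√(g(423) + W(101)) = √(1 + (⅑)*101) = √(1 + 101/9) = √(110/9) = √110/3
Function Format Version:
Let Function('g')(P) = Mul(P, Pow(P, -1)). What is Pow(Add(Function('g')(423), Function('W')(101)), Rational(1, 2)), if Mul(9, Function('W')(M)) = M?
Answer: Mul(Rational(1, 3), Pow(110, Rational(1, 2))) ≈ 3.4960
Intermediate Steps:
Function('g')(P) = 1
Function('W')(M) = Mul(Rational(1, 9), M)
Pow(Add(Function('g')(423), Function('W')(101)), Rational(1, 2)) = Pow(Add(1, Mul(Rational(1, 9), 101)), Rational(1, 2)) = Pow(Add(1, Rational(101, 9)), Rational(1, 2)) = Pow(Rational(110, 9), Rational(1, 2)) = Mul(Rational(1, 3), Pow(110, Rational(1, 2)))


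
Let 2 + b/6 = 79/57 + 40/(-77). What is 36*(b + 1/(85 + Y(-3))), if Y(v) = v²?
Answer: -16809066/68761 ≈ -244.46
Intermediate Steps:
b = -9950/1463 (b = -12 + 6*(79/57 + 40/(-77)) = -12 + 6*(79*(1/57) + 40*(-1/77)) = -12 + 6*(79/57 - 40/77) = -12 + 6*(3803/4389) = -12 + 7606/1463 = -9950/1463 ≈ -6.8011)
36*(b + 1/(85 + Y(-3))) = 36*(-9950/1463 + 1/(85 + (-3)²)) = 36*(-9950/1463 + 1/(85 + 9)) = 36*(-9950/1463 + 1/94) = 36*(-933837/137522) = -16809066/68761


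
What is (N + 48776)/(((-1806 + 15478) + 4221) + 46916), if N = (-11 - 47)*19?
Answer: 47674/64809 ≈ 0.73561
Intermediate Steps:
N = -1102 (N = -58*19 = -1102)
(N + 48776)/(((-1806 + 15478) + 4221) + 46916) = (-1102 + 48776)/(((-1806 + 15478) + 4221) + 46916) = 47674/((13672 + 4221) + 46916) = 47674/(17893 + 46916) = 47674/64809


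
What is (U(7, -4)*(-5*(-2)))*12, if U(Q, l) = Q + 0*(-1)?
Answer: 840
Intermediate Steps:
U(Q, l) = Q (U(Q, l) = Q + 0 = Q)
(U(7, -4)*(-5*(-2)))*12 = (7*(-5*(-2)))*12 = (7*10)*12 = 70*12 = 840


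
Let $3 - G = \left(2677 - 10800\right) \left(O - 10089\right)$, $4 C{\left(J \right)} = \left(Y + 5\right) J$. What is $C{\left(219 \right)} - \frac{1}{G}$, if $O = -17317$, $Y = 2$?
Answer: $\frac{341274827359}{890475740} \approx 383.25$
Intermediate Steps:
$C{\left(J \right)} = \frac{7 J}{4}$ ($C{\left(J \right)} = \frac{\left(2 + 5\right) J}{4} = \frac{7 J}{4}$)
$G = -222618935$ ($G = 3 - \left(2677 - 10800\right) \left(-17317 - 10089\right) = 3 - \left(-8123\right) \left(-27406\right) = 3 - 222618938 = -222618935$)
$C{\left(219 \right)} - \frac{1}{G} = \frac{7}{4} \cdot 219 - \frac{1}{-222618935} = \frac{1533}{4} - - \frac{1}{222618935} = \frac{1533}{4} + \frac{1}{222618935} = \frac{341274827359}{890475740}$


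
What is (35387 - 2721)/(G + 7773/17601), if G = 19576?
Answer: 191651422/114854983 ≈ 1.6686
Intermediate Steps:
(35387 - 2721)/(G + 7773/17601) = (35387 - 2721)/(19576 + 7773/17601) = 32666/(19576 + 7773*(1/17601)) = 32666/(19576 + 2591/5867) = 32666/(114854983/5867) = 32666*(5867/114854983) = 191651422/114854983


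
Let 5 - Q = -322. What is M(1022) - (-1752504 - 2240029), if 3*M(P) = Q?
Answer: 3992642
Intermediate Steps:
Q = 327 (Q = 5 - 1*(-322) = 5 + 322 = 327)
M(P) = 109 (M(P) = (1/3)*327 = 109)
M(1022) - (-1752504 - 2240029) = 109 - (-1752504 - 2240029) = 109 - 1*(-3992533) = 109 + 3992533 = 3992642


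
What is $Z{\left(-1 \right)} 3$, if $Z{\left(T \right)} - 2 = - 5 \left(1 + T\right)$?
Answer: $6$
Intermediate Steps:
$Z{\left(T \right)} = -3 - 5 T$ ($Z{\left(T \right)} = 2 - 5 \left(1 + T\right) = 2 - \left(5 + 5 T\right) = -3 - 5 T$)
$Z{\left(-1 \right)} 3 = \left(-3 - -5\right) 3 = \left(-3 + 5\right) 3 = 2 \cdot 3 = 6$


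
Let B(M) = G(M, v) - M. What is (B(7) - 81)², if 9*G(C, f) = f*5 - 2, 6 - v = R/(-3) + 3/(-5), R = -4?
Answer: 5303809/729 ≈ 7275.5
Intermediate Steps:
v = 79/15 (v = 6 - (-4/(-3) + 3/(-5)) = 6 - (-4*(-⅓) + 3*(-⅕)) = 6 - (4/3 - ⅗) = 6 - 1*11/15 = 6 - 11/15 = 79/15 ≈ 5.2667)
G(C, f) = -2/9 + 5*f/9 (G(C, f) = (f*5 - 2)/9 = (5*f - 2)/9 = (-2 + 5*f)/9 = -2/9 + 5*f/9)
B(M) = 73/27 - M (B(M) = (-2/9 + (5/9)*(79/15)) - M = (-2/9 + 79/27) - M = 73/27 - M)
(B(7) - 81)² = ((73/27 - 1*7) - 81)² = ((73/27 - 7) - 81)² = (-116/27 - 81)² = (-2303/27)² = 5303809/729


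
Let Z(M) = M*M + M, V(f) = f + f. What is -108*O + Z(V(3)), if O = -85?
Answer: 9222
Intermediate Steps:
V(f) = 2*f
Z(M) = M + M² (Z(M) = M² + M = M + M²)
-108*O + Z(V(3)) = -108*(-85) + (2*3)*(1 + 2*3) = 9180 + 6*(1 + 6) = 9180 + 6*7 = 9180 + 42 = 9222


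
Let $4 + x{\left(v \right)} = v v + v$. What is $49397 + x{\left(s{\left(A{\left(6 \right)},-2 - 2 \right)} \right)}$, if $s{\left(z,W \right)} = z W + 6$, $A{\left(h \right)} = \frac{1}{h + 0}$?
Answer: $\frac{444841}{9} \approx 49427.0$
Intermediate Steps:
$A{\left(h \right)} = \frac{1}{h}$
$s{\left(z,W \right)} = 6 + W z$ ($s{\left(z,W \right)} = W z + 6 = 6 + W z$)
$x{\left(v \right)} = -4 + v + v^{2}$ ($x{\left(v \right)} = -4 + \left(v v + v\right) = -4 + \left(v^{2} + v\right) = -4 + \left(v + v^{2}\right) = -4 + v + v^{2}$)
$49397 + x{\left(s{\left(A{\left(6 \right)},-2 - 2 \right)} \right)} = 49397 + \left(-4 + \left(6 + \frac{-2 - 2}{6}\right) + \left(6 + \frac{-2 - 2}{6}\right)^{2}\right) = 49397 + \left(-4 + \left(6 + \left(-2 - 2\right) \frac{1}{6}\right) + \left(6 + \left(-2 - 2\right) \frac{1}{6}\right)^{2}\right) = 49397 + \left(-4 + \left(6 - \frac{2}{3}\right) + \left(6 - \frac{2}{3}\right)^{2}\right) = 49397 + \left(-4 + \frac{16}{3} + \left(\frac{16}{3}\right)^{2}\right) = 49397 + \left(-4 + \frac{16}{3} + \frac{256}{9}\right) = 49397 + \frac{268}{9} = \frac{444841}{9}$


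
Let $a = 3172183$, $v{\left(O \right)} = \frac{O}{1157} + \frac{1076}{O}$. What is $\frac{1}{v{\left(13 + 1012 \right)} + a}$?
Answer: $\frac{1185925}{3761973419832} \approx 3.1524 \cdot 10^{-7}$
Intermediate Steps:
$v{\left(O \right)} = \frac{1076}{O} + \frac{O}{1157}$ ($v{\left(O \right)} = O \frac{1}{1157} + \frac{1076}{O} = \frac{O}{1157} + \frac{1076}{O} = \frac{1076}{O} + \frac{O}{1157}$)
$\frac{1}{v{\left(13 + 1012 \right)} + a} = \frac{1}{\left(\frac{1076}{13 + 1012} + \frac{13 + 1012}{1157}\right) + 3172183} = \frac{1}{\left(\frac{1076}{1025} + \frac{1}{1157} \cdot 1025\right) + 3172183} = \frac{1}{\left(1076 \cdot \frac{1}{1025} + \frac{1025}{1157}\right) + 3172183} = \frac{1}{\left(\frac{1076}{1025} + \frac{1025}{1157}\right) + 3172183} = \frac{1}{\frac{2295557}{1185925} + 3172183} = \frac{1}{\frac{3761973419832}{1185925}} = \frac{1185925}{3761973419832}$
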